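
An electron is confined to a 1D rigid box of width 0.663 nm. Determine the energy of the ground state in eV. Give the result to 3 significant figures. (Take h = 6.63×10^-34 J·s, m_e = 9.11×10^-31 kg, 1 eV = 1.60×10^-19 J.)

E_1 = 0.858 eV

For an infinite well E_n = n²h²/(8m_eL²), so E_1 = h²/(8m_eL²) = (6.63×10^-34)²/(8·9.11×10^-31·(6.63×10^-10 m)²) = 1.372×10^-19 J.
Converting, E_1 = 1.372×10^-19 J / (1.60×10^-19 J/eV) = 0.858 eV.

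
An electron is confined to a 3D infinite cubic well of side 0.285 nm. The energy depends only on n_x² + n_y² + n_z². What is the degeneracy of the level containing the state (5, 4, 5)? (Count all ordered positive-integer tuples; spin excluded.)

The level has n_x² + n_y² + n_z² = 66. The ordered positive-integer solutions are (1, 1, 8), (1, 4, 7), (1, 7, 4), (1, 8, 1), (4, 1, 7), (4, 5, 5), (4, 7, 1), (5, 4, 5), (5, 5, 4), (7, 1, 4), (7, 4, 1), (8, 1, 1).
That gives 12 states.

degeneracy = 12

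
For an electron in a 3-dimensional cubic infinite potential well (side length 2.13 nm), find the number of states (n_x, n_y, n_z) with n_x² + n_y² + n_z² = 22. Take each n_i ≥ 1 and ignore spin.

The level has n_x² + n_y² + n_z² = 22. The ordered positive-integer solutions are (2, 3, 3), (3, 2, 3), (3, 3, 2).
That gives 3 states.

degeneracy = 3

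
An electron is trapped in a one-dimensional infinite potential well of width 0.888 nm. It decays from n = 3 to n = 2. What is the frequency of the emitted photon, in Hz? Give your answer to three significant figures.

f = 5.77×10^14 Hz

E_1 = h²/(8m_eL²) = 7.640×10^-20 J and ΔE = (3² − 2²)E_1 = 3.820×10^-19 J.
f = ΔE/h = 3.820×10^-19/6.626×10^-34 = 5.77×10^14 Hz.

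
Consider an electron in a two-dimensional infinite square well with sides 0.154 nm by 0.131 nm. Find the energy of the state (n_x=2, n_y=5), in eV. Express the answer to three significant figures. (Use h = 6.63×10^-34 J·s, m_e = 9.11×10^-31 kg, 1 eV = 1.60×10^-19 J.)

E = 613 eV

For a 2D rectangular well E = (h²/8m_e)·Σ n_i²/L_i² = (6.63×10^-34)²/(8·9.11×10^-31) · [2²/(0.154 nm)² + 5²/(0.131 nm)²].
Evaluating gives E = 9.804×10^-17 J = 613 eV.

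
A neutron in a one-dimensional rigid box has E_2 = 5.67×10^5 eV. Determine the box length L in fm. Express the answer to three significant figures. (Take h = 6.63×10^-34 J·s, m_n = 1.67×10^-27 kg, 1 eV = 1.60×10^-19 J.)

From E_n = n²h²/(8m_nL²), L = n·h/√(8m_nE_n).
E_2 = 5.67×10^5 eV = 9.072×10^-14 J, so L = 2·6.63×10^-34/√(8·1.67×10^-27·9.072×10^-14) = 3.81×10^-14 m = 38.1 fm.

L = 38.1 fm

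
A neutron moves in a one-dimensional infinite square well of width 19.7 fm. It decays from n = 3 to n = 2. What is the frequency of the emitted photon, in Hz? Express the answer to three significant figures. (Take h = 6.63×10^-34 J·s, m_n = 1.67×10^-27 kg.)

E_1 = h²/(8m_nL²) = 8.478×10^-14 J and ΔE = (3² − 2²)E_1 = 4.239×10^-13 J.
f = ΔE/h = 4.239×10^-13/6.63×10^-34 = 6.39×10^20 Hz.

f = 6.39×10^20 Hz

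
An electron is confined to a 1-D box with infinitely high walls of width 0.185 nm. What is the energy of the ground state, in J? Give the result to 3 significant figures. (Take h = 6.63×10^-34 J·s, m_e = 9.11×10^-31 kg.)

For an infinite well E_n = n²h²/(8m_eL²), so E_1 = h²/(8m_eL²) = (6.63×10^-34)²/(8·9.11×10^-31·(1.85×10^-10 m)²) = 1.762×10^-18 J.

E_1 = 1.76×10^-18 J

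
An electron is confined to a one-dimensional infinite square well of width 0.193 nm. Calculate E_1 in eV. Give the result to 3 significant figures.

E_1 = 10.1 eV

For an infinite well E_n = n²h²/(8m_eL²), so E_1 = h²/(8m_eL²) = (6.626×10^-34)²/(8·9.109×10^-31·(1.93×10^-10 m)²) = 1.617×10^-18 J.
Converting, E_1 = 1.617×10^-18 J / (1.602×10^-19 J/eV) = 10.1 eV.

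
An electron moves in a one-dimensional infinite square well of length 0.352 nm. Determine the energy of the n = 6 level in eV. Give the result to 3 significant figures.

E_6 = 109 eV

For an infinite well E_n = n²h²/(8m_eL²), so E_1 = h²/(8m_eL²) = (6.626×10^-34)²/(8·9.109×10^-31·(3.52×10^-10 m)²) = 4.862×10^-19 J.
Then E_6 = 6²·E_1 = 36·4.862×10^-19 J = 1.750×10^-17 J.
Converting, E_6 = 1.750×10^-17 J / (1.602×10^-19 J/eV) = 109 eV.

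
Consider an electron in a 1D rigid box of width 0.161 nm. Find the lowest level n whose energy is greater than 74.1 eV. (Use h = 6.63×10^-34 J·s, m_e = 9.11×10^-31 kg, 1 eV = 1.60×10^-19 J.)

n = 3

E_1 = h²/(8m_eL²) = 2.327×10^-18 J = 14.54 eV.
Need n² > 74.1/14.54 = 5.096, i.e. n > 2.257.
The smallest integer satisfying this is n = 3.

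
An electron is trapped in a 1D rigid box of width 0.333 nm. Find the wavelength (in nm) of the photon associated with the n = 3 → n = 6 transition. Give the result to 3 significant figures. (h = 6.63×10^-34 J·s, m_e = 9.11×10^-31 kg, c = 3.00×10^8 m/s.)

λ = 13.5 nm

E_1 = h²/(8m_eL²) = 5.439×10^-19 J, so ΔE = (6² − 3²)E_1 = 1.469×10^-17 J.
λ = hc/ΔE = (6.63×10^-34·3.00×10^8)/1.469×10^-17 = 1.35×10^-8 m = 13.5 nm.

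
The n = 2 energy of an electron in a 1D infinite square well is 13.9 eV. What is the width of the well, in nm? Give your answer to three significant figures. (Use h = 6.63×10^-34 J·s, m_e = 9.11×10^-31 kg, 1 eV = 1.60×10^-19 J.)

L = 0.329 nm

From E_n = n²h²/(8m_eL²), L = n·h/√(8m_eE_n).
E_2 = 13.9 eV = 2.224×10^-18 J, so L = 2·6.63×10^-34/√(8·9.11×10^-31·2.224×10^-18) = 3.29×10^-10 m = 0.329 nm.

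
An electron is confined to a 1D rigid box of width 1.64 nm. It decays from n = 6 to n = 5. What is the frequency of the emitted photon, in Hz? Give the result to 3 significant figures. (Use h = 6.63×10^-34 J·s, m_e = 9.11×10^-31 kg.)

f = 3.72×10^14 Hz

E_1 = h²/(8m_eL²) = 2.242×10^-20 J and ΔE = (6² − 5²)E_1 = 2.466×10^-19 J.
f = ΔE/h = 2.466×10^-19/6.63×10^-34 = 3.72×10^14 Hz.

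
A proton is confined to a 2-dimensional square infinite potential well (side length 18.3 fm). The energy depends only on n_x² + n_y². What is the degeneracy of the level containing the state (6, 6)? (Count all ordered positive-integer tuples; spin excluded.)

degeneracy = 1

The level has n_x² + n_y² = 72. The ordered positive-integer solutions are (6, 6).
That gives 1 state.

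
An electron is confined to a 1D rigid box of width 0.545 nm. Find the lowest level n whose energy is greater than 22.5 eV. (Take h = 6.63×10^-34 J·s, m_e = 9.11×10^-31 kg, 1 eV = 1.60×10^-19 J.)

n = 5

E_1 = h²/(8m_eL²) = 2.031×10^-19 J = 1.269 eV.
Need n² > 22.5/1.269 = 17.73, i.e. n > 4.211.
The smallest integer satisfying this is n = 5.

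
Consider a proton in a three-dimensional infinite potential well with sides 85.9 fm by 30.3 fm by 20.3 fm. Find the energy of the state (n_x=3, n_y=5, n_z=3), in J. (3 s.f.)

E = 1.65×10^-12 J

For a 3D rectangular well E = (h²/8m_p)·Σ n_i²/L_i² = (6.626×10^-34)²/(8·1.673×10^-27) · [3²/(85.9 fm)² + 5²/(30.3 fm)² + 3²/(20.3 fm)²].
Evaluating gives E = 1.65×10^-12 J.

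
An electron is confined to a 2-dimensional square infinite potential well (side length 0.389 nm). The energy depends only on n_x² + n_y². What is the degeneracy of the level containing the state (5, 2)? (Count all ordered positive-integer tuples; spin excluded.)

The level has n_x² + n_y² = 29. The ordered positive-integer solutions are (2, 5), (5, 2).
That gives 2 states.

degeneracy = 2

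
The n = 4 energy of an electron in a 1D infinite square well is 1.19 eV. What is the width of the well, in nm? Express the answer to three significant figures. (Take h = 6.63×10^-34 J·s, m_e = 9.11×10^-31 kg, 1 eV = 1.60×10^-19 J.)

From E_n = n²h²/(8m_eL²), L = n·h/√(8m_eE_n).
E_4 = 1.19 eV = 1.904×10^-19 J, so L = 4·6.63×10^-34/√(8·9.11×10^-31·1.904×10^-19) = 2.25×10^-9 m = 2.25 nm.

L = 2.25 nm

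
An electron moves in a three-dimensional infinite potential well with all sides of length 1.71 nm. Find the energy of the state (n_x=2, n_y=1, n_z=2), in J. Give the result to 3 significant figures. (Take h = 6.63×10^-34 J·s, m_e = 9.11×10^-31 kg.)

E = 1.86×10^-19 J

For a 3D rectangular well E = (h²/8m_e)·Σ n_i²/L_i² = (6.63×10^-34)²/(8·9.11×10^-31) · [2²/(1.71 nm)² + 1²/(1.71 nm)² + 2²/(1.71 nm)²].
Evaluating gives E = 1.86×10^-19 J.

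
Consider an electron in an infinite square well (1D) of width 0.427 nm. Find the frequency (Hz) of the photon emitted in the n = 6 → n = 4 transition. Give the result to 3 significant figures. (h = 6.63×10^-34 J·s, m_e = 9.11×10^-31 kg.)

f = 9.98×10^15 Hz

E_1 = h²/(8m_eL²) = 3.308×10^-19 J and ΔE = (6² − 4²)E_1 = 6.616×10^-18 J.
f = ΔE/h = 6.616×10^-18/6.63×10^-34 = 9.98×10^15 Hz.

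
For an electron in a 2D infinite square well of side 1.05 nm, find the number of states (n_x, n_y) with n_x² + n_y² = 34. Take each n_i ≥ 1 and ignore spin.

The level has n_x² + n_y² = 34. The ordered positive-integer solutions are (3, 5), (5, 3).
That gives 2 states.

degeneracy = 2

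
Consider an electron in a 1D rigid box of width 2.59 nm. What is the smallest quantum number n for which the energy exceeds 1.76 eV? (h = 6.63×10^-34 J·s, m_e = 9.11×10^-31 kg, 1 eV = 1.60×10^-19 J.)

E_1 = h²/(8m_eL²) = 8.991×10^-21 J = 0.05619 eV.
Need n² > 1.76/0.05619 = 31.32, i.e. n > 5.596.
The smallest integer satisfying this is n = 6.

n = 6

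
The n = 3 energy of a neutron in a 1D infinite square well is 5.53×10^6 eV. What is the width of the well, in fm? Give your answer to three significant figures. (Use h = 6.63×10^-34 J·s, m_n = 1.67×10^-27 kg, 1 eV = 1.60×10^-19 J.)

From E_n = n²h²/(8m_nL²), L = n·h/√(8m_nE_n).
E_3 = 5.53×10^6 eV = 8.848×10^-13 J, so L = 3·6.63×10^-34/√(8·1.67×10^-27·8.848×10^-13) = 1.83×10^-14 m = 18.3 fm.

L = 18.3 fm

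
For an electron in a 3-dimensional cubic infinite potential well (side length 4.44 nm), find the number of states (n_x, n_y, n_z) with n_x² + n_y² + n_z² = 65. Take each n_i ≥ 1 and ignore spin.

degeneracy = 6

The level has n_x² + n_y² + n_z² = 65. The ordered positive-integer solutions are (2, 5, 6), (2, 6, 5), (5, 2, 6), (5, 6, 2), (6, 2, 5), (6, 5, 2).
That gives 6 states.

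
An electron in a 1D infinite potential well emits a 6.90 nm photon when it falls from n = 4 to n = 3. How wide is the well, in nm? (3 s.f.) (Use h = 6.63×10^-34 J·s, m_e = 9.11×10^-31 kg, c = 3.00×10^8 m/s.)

The photon carries ΔE = hc/λ = 6.63×10^-34·3.00×10^8/6.90×10^-9 m = 2.883×10^-17 J.
Since ΔE = (4² − 3²)E_1, E_1 = 4.119×10^-18 J, and L = h/√(8m_eE_1) = 1.21×10^-10 m = 0.121 nm.

L = 0.121 nm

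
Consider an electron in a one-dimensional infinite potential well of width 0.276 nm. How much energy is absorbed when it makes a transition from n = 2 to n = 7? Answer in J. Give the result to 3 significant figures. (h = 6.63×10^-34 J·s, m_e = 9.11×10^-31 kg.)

E_1 = h²/(8m_eL²) = 7.918×10^-19 J.
|ΔE| = |2² − 7²|·E_1 = 45·7.918×10^-19 J = 3.56×10^-17 J.

|ΔE| = 3.56×10^-17 J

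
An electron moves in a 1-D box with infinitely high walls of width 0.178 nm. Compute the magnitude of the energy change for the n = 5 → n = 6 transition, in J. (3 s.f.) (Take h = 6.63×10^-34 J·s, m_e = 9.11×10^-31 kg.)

|ΔE| = 2.09×10^-17 J

E_1 = h²/(8m_eL²) = 1.904×10^-18 J.
|ΔE| = |5² − 6²|·E_1 = 11·1.904×10^-18 J = 2.09×10^-17 J.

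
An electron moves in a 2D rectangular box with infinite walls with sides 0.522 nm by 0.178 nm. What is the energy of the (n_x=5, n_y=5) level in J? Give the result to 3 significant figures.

E = 5.31×10^-17 J

For a 2D rectangular well E = (h²/8m_e)·Σ n_i²/L_i² = (6.626×10^-34)²/(8·9.109×10^-31) · [5²/(0.522 nm)² + 5²/(0.178 nm)²].
Evaluating gives E = 5.31×10^-17 J.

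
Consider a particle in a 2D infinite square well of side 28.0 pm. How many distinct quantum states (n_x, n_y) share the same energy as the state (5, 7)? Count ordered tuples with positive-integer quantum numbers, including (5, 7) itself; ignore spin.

degeneracy = 2

The level has n_x² + n_y² = 74. The ordered positive-integer solutions are (5, 7), (7, 5).
That gives 2 states.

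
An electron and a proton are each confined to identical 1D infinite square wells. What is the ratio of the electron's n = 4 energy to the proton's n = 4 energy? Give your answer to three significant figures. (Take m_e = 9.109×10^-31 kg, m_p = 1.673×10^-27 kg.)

1.84×10^3

E_n ∝ 1/m at fixed n and L, so the ratio is m_p/m_e = 1.673×10^-27/9.109×10^-31 = 1.84×10^3.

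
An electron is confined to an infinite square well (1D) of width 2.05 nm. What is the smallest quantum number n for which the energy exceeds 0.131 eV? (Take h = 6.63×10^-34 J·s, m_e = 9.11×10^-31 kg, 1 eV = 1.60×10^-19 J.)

E_1 = h²/(8m_eL²) = 1.435×10^-20 J = 0.08969 eV.
Need n² > 0.131/0.08969 = 1.461, i.e. n > 1.209.
The smallest integer satisfying this is n = 2.

n = 2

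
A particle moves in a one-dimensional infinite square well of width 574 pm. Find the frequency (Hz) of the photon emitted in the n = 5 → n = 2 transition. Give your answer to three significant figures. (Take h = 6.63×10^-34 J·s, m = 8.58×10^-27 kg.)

f = 6.16×10^11 Hz

E_1 = h²/(8mL²) = 1.944×10^-23 J and ΔE = (5² − 2²)E_1 = 4.082×10^-22 J.
f = ΔE/h = 4.082×10^-22/6.63×10^-34 = 6.16×10^11 Hz.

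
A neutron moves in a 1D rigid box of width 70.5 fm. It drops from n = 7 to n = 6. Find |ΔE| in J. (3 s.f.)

E_1 = h²/(8m_nL²) = 6.592×10^-15 J.
|ΔE| = |7² − 6²|·E_1 = 13·6.592×10^-15 J = 8.57×10^-14 J.

|ΔE| = 8.57×10^-14 J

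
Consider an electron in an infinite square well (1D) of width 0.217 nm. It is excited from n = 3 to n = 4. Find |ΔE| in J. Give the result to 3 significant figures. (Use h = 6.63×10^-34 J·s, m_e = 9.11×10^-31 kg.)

|ΔE| = 8.97×10^-18 J

E_1 = h²/(8m_eL²) = 1.281×10^-18 J.
|ΔE| = |3² − 4²|·E_1 = 7·1.281×10^-18 J = 8.97×10^-18 J.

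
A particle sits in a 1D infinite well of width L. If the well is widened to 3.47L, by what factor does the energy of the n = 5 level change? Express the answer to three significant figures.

0.0831

E_n ∝ 1/L², so the energy scales by 1/3.47² = 0.0831.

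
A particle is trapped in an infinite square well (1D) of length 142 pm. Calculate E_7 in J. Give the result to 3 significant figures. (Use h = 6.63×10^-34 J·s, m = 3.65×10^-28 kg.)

E_7 = 3.66×10^-19 J

For an infinite well E_n = n²h²/(8mL²), so E_1 = h²/(8mL²) = (6.63×10^-34)²/(8·3.65×10^-28·(1.42×10^-10 m)²) = 7.466×10^-21 J.
Then E_7 = 7²·E_1 = 49·7.466×10^-21 J = 3.66×10^-19 J.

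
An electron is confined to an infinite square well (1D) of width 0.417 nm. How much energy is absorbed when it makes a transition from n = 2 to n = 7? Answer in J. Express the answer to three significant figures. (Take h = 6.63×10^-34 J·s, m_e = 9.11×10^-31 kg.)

|ΔE| = 1.56×10^-17 J

E_1 = h²/(8m_eL²) = 3.469×10^-19 J.
|ΔE| = |2² − 7²|·E_1 = 45·3.469×10^-19 J = 1.56×10^-17 J.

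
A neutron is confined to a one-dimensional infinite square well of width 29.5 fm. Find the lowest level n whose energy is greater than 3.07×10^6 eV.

n = 4

E_1 = h²/(8m_nL²) = 3.765×10^-14 J = 2.350×10^5 eV.
Need n² > 3.07×10^6/2.350×10^5 = 13.06, i.e. n > 3.614.
The smallest integer satisfying this is n = 4.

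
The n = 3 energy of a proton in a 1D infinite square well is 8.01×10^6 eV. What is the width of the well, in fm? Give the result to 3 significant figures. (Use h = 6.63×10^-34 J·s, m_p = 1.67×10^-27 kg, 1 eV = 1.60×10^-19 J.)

From E_n = n²h²/(8m_pL²), L = n·h/√(8m_pE_n).
E_3 = 8.01×10^6 eV = 1.282×10^-12 J, so L = 3·6.63×10^-34/√(8·1.67×10^-27·1.282×10^-12) = 1.52×10^-14 m = 15.2 fm.

L = 15.2 fm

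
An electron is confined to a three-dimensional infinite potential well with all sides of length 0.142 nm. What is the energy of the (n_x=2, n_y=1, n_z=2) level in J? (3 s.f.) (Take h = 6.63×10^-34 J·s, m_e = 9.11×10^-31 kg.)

E = 2.69×10^-17 J

For a 3D rectangular well E = (h²/8m_e)·Σ n_i²/L_i² = (6.63×10^-34)²/(8·9.11×10^-31) · [2²/(0.142 nm)² + 1²/(0.142 nm)² + 2²/(0.142 nm)²].
Evaluating gives E = 2.69×10^-17 J.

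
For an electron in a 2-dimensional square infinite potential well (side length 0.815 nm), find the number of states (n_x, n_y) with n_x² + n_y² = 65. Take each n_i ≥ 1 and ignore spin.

degeneracy = 4

The level has n_x² + n_y² = 65. The ordered positive-integer solutions are (1, 8), (4, 7), (7, 4), (8, 1).
That gives 4 states.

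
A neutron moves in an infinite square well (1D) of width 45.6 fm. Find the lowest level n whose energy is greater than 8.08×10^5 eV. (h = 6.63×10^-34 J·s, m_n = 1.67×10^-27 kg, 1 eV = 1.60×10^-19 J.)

n = 3

E_1 = h²/(8m_nL²) = 1.582×10^-14 J = 9.888×10^4 eV.
Need n² > 8.08×10^5/9.888×10^4 = 8.172, i.e. n > 2.859.
The smallest integer satisfying this is n = 3.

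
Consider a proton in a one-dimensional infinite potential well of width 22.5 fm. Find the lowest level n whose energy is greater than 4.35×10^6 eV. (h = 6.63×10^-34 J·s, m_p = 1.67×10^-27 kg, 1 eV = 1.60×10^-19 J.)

n = 4

E_1 = h²/(8m_pL²) = 6.499×10^-14 J = 4.062×10^5 eV.
Need n² > 4.35×10^6/4.062×10^5 = 10.71, i.e. n > 3.273.
The smallest integer satisfying this is n = 4.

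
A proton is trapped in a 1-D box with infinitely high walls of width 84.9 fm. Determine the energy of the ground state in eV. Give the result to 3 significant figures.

For an infinite well E_n = n²h²/(8m_pL²), so E_1 = h²/(8m_pL²) = (6.626×10^-34)²/(8·1.673×10^-27·(8.49×10^-14 m)²) = 4.551×10^-15 J.
Converting, E_1 = 4.551×10^-15 J / (1.602×10^-19 J/eV) = 2.84×10^4 eV.

E_1 = 2.84×10^4 eV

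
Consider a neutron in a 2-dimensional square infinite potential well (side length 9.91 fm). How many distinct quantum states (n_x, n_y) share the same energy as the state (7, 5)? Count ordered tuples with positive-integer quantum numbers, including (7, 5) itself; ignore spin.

The level has n_x² + n_y² = 74. The ordered positive-integer solutions are (5, 7), (7, 5).
That gives 2 states.

degeneracy = 2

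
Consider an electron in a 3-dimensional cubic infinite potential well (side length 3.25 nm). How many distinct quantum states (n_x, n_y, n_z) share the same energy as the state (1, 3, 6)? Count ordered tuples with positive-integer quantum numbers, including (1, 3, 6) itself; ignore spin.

degeneracy = 6

The level has n_x² + n_y² + n_z² = 46. The ordered positive-integer solutions are (1, 3, 6), (1, 6, 3), (3, 1, 6), (3, 6, 1), (6, 1, 3), (6, 3, 1).
That gives 6 states.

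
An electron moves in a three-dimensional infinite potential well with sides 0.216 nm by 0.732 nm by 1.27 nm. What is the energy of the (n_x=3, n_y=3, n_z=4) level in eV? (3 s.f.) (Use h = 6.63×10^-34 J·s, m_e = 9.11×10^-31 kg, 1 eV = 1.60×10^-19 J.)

E = 82.8 eV

For a 3D rectangular well E = (h²/8m_e)·Σ n_i²/L_i² = (6.63×10^-34)²/(8·9.11×10^-31) · [3²/(0.216 nm)² + 3²/(0.732 nm)² + 4²/(1.27 nm)²].
Evaluating gives E = 1.325×10^-17 J = 82.8 eV.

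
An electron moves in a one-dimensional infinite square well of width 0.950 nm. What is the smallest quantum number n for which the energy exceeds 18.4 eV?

n = 7

E_1 = h²/(8m_eL²) = 6.676×10^-20 J = 0.4167 eV.
Need n² > 18.4/0.4167 = 44.16, i.e. n > 6.645.
The smallest integer satisfying this is n = 7.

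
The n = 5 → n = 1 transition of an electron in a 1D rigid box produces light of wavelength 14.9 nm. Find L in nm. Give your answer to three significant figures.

The photon carries ΔE = hc/λ = 6.626×10^-34·2.998×10^8/1.49×10^-8 m = 1.333×10^-17 J.
Since ΔE = (5² − 1²)E_1, E_1 = 5.554×10^-19 J, and L = h/√(8m_eE_1) = 3.29×10^-10 m = 0.329 nm.

L = 0.329 nm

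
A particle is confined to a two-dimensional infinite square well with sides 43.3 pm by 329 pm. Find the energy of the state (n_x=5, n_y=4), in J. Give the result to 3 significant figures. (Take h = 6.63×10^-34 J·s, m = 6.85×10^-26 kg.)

For a 2D rectangular well E = (h²/8m)·Σ n_i²/L_i² = (6.63×10^-34)²/(8·6.85×10^-26) · [5²/(43.3 pm)² + 4²/(329 pm)²].
Evaluating gives E = 1.08×10^-20 J.

E = 1.08×10^-20 J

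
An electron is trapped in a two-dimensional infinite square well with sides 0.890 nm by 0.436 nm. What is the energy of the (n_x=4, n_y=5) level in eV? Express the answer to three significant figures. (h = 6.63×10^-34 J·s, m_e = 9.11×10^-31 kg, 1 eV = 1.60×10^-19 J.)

E = 57.2 eV

For a 2D rectangular well E = (h²/8m_e)·Σ n_i²/L_i² = (6.63×10^-34)²/(8·9.11×10^-31) · [4²/(0.890 nm)² + 5²/(0.436 nm)²].
Evaluating gives E = 9.150×10^-18 J = 57.2 eV.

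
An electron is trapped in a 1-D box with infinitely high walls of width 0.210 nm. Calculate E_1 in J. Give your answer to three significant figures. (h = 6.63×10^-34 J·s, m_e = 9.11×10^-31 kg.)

E_1 = 1.37×10^-18 J

For an infinite well E_n = n²h²/(8m_eL²), so E_1 = h²/(8m_eL²) = (6.63×10^-34)²/(8·9.11×10^-31·(2.10×10^-10 m)²) = 1.368×10^-18 J.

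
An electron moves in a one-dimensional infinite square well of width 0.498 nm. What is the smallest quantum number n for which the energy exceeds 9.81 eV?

n = 3

E_1 = h²/(8m_eL²) = 2.429×10^-19 J = 1.516 eV.
Need n² > 9.81/1.516 = 6.471, i.e. n > 2.544.
The smallest integer satisfying this is n = 3.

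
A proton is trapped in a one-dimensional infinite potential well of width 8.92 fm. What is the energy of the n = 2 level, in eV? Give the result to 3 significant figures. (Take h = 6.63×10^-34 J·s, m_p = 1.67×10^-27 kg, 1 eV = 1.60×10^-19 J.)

For an infinite well E_n = n²h²/(8m_pL²), so E_1 = h²/(8m_pL²) = (6.63×10^-34)²/(8·1.67×10^-27·(8.92×10^-15 m)²) = 4.135×10^-13 J.
Then E_2 = 2²·E_1 = 4·4.135×10^-13 J = 1.654×10^-12 J.
Converting, E_2 = 1.654×10^-12 J / (1.60×10^-19 J/eV) = 1.03×10^7 eV.

E_2 = 1.03×10^7 eV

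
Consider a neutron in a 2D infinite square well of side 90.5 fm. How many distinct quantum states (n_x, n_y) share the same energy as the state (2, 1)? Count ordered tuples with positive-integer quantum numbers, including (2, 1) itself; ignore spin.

The level has n_x² + n_y² = 5. The ordered positive-integer solutions are (1, 2), (2, 1).
That gives 2 states.

degeneracy = 2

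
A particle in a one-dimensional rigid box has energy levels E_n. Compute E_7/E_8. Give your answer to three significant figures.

E_n ∝ n², so E_7/E_8 = 7²/8² = 49/64 = 0.766.

0.766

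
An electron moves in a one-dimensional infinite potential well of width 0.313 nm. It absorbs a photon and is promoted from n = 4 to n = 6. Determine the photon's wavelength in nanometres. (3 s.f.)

λ = 16.2 nm

E_1 = h²/(8m_eL²) = 6.150×10^-19 J, so ΔE = (6² − 4²)E_1 = 1.230×10^-17 J.
λ = hc/ΔE = (6.626×10^-34·2.998×10^8)/1.230×10^-17 = 1.62×10^-8 m = 16.2 nm.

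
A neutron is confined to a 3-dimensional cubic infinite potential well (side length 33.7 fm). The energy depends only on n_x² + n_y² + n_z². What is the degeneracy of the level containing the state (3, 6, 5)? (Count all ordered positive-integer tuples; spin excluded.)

degeneracy = 6

The level has n_x² + n_y² + n_z² = 70. The ordered positive-integer solutions are (3, 5, 6), (3, 6, 5), (5, 3, 6), (5, 6, 3), (6, 3, 5), (6, 5, 3).
That gives 6 states.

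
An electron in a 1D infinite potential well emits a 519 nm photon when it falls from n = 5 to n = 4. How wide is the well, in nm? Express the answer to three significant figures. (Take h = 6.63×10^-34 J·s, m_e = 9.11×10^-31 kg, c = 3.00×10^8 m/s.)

The photon carries ΔE = hc/λ = 6.63×10^-34·3.00×10^8/5.19×10^-7 m = 3.832×10^-19 J.
Since ΔE = (5² − 4²)E_1, E_1 = 4.258×10^-20 J, and L = h/√(8m_eE_1) = 1.19×10^-9 m = 1.19 nm.

L = 1.19 nm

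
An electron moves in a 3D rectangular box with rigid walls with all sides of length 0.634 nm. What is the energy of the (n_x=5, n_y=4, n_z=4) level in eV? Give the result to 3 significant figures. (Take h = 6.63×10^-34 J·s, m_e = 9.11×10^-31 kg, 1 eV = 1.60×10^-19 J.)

For a 3D rectangular well E = (h²/8m_e)·Σ n_i²/L_i² = (6.63×10^-34)²/(8·9.11×10^-31) · [5²/(0.634 nm)² + 4²/(0.634 nm)² + 4²/(0.634 nm)²].
Evaluating gives E = 8.553×10^-18 J = 53.5 eV.

E = 53.5 eV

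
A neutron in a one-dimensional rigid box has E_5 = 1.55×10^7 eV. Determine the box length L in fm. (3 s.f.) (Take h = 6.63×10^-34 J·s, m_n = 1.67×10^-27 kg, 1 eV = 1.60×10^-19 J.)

L = 18.2 fm

From E_n = n²h²/(8m_nL²), L = n·h/√(8m_nE_n).
E_5 = 1.55×10^7 eV = 2.480×10^-12 J, so L = 5·6.63×10^-34/√(8·1.67×10^-27·2.480×10^-12) = 1.82×10^-14 m = 18.2 fm.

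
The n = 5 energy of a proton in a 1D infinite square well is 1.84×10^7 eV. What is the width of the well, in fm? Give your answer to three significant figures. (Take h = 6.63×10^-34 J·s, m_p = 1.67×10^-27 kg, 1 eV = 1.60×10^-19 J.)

From E_n = n²h²/(8m_pL²), L = n·h/√(8m_pE_n).
E_5 = 1.84×10^7 eV = 2.944×10^-12 J, so L = 5·6.63×10^-34/√(8·1.67×10^-27·2.944×10^-12) = 1.67×10^-14 m = 16.7 fm.

L = 16.7 fm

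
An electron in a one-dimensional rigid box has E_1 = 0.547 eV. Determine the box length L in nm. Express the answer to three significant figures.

L = 0.829 nm

From E_n = n²h²/(8m_eL²), L = n·h/√(8m_eE_n).
E_1 = 0.547 eV = 8.763×10^-20 J, so L = 1·6.626×10^-34/√(8·9.109×10^-31·8.763×10^-20) = 8.29×10^-10 m = 0.829 nm.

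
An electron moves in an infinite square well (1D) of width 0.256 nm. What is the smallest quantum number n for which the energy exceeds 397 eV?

E_1 = h²/(8m_eL²) = 9.193×10^-19 J = 5.738 eV.
Need n² > 397/5.738 = 69.19, i.e. n > 8.318.
The smallest integer satisfying this is n = 9.

n = 9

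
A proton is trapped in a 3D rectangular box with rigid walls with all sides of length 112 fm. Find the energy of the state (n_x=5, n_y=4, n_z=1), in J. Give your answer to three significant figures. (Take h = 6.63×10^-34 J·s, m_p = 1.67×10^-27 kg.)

For a 3D rectangular well E = (h²/8m_p)·Σ n_i²/L_i² = (6.63×10^-34)²/(8·1.67×10^-27) · [5²/(112 fm)² + 4²/(112 fm)² + 1²/(112 fm)²].
Evaluating gives E = 1.10×10^-13 J.

E = 1.10×10^-13 J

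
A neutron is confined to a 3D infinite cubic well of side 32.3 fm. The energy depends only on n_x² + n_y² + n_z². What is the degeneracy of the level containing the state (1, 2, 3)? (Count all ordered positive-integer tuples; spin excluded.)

The level has n_x² + n_y² + n_z² = 14. The ordered positive-integer solutions are (1, 2, 3), (1, 3, 2), (2, 1, 3), (2, 3, 1), (3, 1, 2), (3, 2, 1).
That gives 6 states.

degeneracy = 6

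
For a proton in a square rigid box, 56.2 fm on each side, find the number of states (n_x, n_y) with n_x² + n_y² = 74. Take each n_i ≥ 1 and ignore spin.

degeneracy = 2

The level has n_x² + n_y² = 74. The ordered positive-integer solutions are (5, 7), (7, 5).
That gives 2 states.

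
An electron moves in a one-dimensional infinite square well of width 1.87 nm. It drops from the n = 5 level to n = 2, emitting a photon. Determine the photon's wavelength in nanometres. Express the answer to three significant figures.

E_1 = h²/(8m_eL²) = 1.723×10^-20 J, so ΔE = (5² − 2²)E_1 = 3.618×10^-19 J.
λ = hc/ΔE = (6.626×10^-34·2.998×10^8)/3.618×10^-19 = 5.49×10^-7 m = 549 nm.

λ = 549 nm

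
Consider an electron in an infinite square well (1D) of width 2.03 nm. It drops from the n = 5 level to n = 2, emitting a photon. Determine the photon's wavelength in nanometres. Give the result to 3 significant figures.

λ = 647 nm

E_1 = h²/(8m_eL²) = 1.462×10^-20 J, so ΔE = (5² − 2²)E_1 = 3.070×10^-19 J.
λ = hc/ΔE = (6.626×10^-34·2.998×10^8)/3.070×10^-19 = 6.47×10^-7 m = 647 nm.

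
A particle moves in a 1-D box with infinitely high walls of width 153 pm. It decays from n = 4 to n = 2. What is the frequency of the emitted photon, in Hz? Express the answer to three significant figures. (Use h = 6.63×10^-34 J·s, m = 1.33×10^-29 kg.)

f = 3.19×10^15 Hz

E_1 = h²/(8mL²) = 1.765×10^-19 J and ΔE = (4² − 2²)E_1 = 2.118×10^-18 J.
f = ΔE/h = 2.118×10^-18/6.63×10^-34 = 3.19×10^15 Hz.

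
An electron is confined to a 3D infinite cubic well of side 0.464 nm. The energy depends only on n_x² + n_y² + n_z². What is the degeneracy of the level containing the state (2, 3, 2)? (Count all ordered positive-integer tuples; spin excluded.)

degeneracy = 3

The level has n_x² + n_y² + n_z² = 17. The ordered positive-integer solutions are (2, 2, 3), (2, 3, 2), (3, 2, 2).
That gives 3 states.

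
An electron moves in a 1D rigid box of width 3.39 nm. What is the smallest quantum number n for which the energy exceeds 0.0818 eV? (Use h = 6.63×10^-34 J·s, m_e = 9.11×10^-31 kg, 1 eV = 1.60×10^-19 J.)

E_1 = h²/(8m_eL²) = 5.248×10^-21 J = 0.03280 eV.
Need n² > 0.0818/0.03280 = 2.494, i.e. n > 1.579.
The smallest integer satisfying this is n = 2.

n = 2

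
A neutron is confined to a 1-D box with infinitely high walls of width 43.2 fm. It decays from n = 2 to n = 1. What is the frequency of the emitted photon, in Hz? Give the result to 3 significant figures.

f = 7.95×10^19 Hz

E_1 = h²/(8m_nL²) = 1.756×10^-14 J and ΔE = (2² − 1²)E_1 = 5.268×10^-14 J.
f = ΔE/h = 5.268×10^-14/6.626×10^-34 = 7.95×10^19 Hz.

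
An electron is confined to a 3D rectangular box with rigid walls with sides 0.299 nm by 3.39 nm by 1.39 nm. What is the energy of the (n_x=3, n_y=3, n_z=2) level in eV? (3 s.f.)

For a 3D rectangular well E = (h²/8m_e)·Σ n_i²/L_i² = (6.626×10^-34)²/(8·9.109×10^-31) · [3²/(0.299 nm)² + 3²/(3.39 nm)² + 2²/(1.39 nm)²].
Evaluating gives E = 6.237×10^-18 J = 38.9 eV.

E = 38.9 eV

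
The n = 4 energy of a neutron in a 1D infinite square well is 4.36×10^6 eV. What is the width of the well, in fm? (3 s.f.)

From E_n = n²h²/(8m_nL²), L = n·h/√(8m_nE_n).
E_4 = 4.36×10^6 eV = 6.985×10^-13 J, so L = 4·6.626×10^-34/√(8·1.675×10^-27·6.985×10^-13) = 2.74×10^-14 m = 27.4 fm.

L = 27.4 fm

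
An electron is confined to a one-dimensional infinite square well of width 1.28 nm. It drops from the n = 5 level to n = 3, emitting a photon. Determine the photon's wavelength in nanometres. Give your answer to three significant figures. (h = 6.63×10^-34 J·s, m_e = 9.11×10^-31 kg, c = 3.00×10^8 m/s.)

λ = 338 nm

E_1 = h²/(8m_eL²) = 3.681×10^-20 J, so ΔE = (5² − 3²)E_1 = 5.890×10^-19 J.
λ = hc/ΔE = (6.63×10^-34·3.00×10^8)/5.890×10^-19 = 3.38×10^-7 m = 338 nm.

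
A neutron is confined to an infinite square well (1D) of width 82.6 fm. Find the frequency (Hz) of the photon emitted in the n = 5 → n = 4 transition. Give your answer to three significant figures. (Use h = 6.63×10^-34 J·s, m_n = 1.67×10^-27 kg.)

E_1 = h²/(8m_nL²) = 4.822×10^-15 J and ΔE = (5² − 4²)E_1 = 4.340×10^-14 J.
f = ΔE/h = 4.340×10^-14/6.63×10^-34 = 6.55×10^19 Hz.

f = 6.55×10^19 Hz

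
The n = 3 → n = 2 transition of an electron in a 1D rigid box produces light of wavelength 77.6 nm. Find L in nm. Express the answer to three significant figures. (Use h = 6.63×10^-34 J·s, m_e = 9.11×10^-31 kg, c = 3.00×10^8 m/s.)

The photon carries ΔE = hc/λ = 6.63×10^-34·3.00×10^8/7.76×10^-8 m = 2.563×10^-18 J.
Since ΔE = (3² − 2²)E_1, E_1 = 5.126×10^-19 J, and L = h/√(8m_eE_1) = 3.43×10^-10 m = 0.343 nm.

L = 0.343 nm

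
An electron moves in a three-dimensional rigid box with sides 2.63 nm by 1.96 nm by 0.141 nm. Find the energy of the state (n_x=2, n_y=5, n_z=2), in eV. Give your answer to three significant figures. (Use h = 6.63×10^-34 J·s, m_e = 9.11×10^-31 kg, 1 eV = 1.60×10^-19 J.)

For a 3D rectangular well E = (h²/8m_e)·Σ n_i²/L_i² = (6.63×10^-34)²/(8·9.11×10^-31) · [2²/(2.63 nm)² + 5²/(1.96 nm)² + 2²/(0.141 nm)²].
Evaluating gives E = 1.256×10^-17 J = 78.5 eV.

E = 78.5 eV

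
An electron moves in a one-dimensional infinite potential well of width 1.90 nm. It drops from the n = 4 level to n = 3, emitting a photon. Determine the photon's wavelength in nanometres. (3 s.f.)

λ = 1.70×10^3 nm

E_1 = h²/(8m_eL²) = 1.669×10^-20 J, so ΔE = (4² − 3²)E_1 = 1.168×10^-19 J.
λ = hc/ΔE = (6.626×10^-34·2.998×10^8)/1.168×10^-19 = 1.70×10^-6 m = 1.70×10^3 nm.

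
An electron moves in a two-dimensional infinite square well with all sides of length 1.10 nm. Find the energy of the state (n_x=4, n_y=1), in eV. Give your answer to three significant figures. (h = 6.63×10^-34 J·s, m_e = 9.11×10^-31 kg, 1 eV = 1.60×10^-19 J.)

For a 2D rectangular well E = (h²/8m_e)·Σ n_i²/L_i² = (6.63×10^-34)²/(8·9.11×10^-31) · [4²/(1.10 nm)² + 1²/(1.10 nm)²].
Evaluating gives E = 8.474×10^-19 J = 5.30 eV.

E = 5.30 eV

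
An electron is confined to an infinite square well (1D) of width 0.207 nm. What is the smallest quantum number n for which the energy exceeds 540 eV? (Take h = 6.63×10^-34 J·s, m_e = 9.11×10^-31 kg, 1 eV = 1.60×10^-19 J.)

E_1 = h²/(8m_eL²) = 1.408×10^-18 J = 8.800 eV.
Need n² > 540/8.800 = 61.36, i.e. n > 7.833.
The smallest integer satisfying this is n = 8.

n = 8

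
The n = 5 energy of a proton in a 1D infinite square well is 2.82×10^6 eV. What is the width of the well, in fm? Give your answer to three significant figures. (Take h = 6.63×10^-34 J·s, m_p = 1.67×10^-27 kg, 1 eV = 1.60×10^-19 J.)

L = 42.7 fm

From E_n = n²h²/(8m_pL²), L = n·h/√(8m_pE_n).
E_5 = 2.82×10^6 eV = 4.512×10^-13 J, so L = 5·6.63×10^-34/√(8·1.67×10^-27·4.512×10^-13) = 4.27×10^-14 m = 42.7 fm.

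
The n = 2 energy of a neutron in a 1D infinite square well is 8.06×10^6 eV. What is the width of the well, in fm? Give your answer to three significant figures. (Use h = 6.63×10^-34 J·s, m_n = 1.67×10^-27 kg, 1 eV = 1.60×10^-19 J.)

From E_n = n²h²/(8m_nL²), L = n·h/√(8m_nE_n).
E_2 = 8.06×10^6 eV = 1.290×10^-12 J, so L = 2·6.63×10^-34/√(8·1.67×10^-27·1.290×10^-12) = 1.01×10^-14 m = 10.1 fm.

L = 10.1 fm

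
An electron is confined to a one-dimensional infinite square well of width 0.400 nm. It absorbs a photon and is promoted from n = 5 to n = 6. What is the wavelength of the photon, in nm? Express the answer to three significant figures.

E_1 = h²/(8m_eL²) = 3.765×10^-19 J, so ΔE = (6² − 5²)E_1 = 4.141×10^-18 J.
λ = hc/ΔE = (6.626×10^-34·2.998×10^8)/4.141×10^-18 = 4.80×10^-8 m = 48.0 nm.

λ = 48.0 nm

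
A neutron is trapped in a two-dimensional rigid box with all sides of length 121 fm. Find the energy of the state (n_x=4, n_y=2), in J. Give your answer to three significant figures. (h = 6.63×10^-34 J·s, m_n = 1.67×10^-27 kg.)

E = 4.49×10^-14 J

For a 2D rectangular well E = (h²/8m_n)·Σ n_i²/L_i² = (6.63×10^-34)²/(8·1.67×10^-27) · [4²/(121 fm)² + 2²/(121 fm)²].
Evaluating gives E = 4.49×10^-14 J.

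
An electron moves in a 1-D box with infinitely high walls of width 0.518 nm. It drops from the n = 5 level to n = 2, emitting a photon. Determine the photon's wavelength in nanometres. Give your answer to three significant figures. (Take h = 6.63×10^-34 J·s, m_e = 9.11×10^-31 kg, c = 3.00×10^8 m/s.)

λ = 42.1 nm

E_1 = h²/(8m_eL²) = 2.248×10^-19 J, so ΔE = (5² − 2²)E_1 = 4.721×10^-18 J.
λ = hc/ΔE = (6.63×10^-34·3.00×10^8)/4.721×10^-18 = 4.21×10^-8 m = 42.1 nm.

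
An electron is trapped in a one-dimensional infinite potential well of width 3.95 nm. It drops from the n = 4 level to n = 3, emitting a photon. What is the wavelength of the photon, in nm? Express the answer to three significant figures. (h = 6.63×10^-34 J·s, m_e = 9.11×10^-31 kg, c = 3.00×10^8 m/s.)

E_1 = h²/(8m_eL²) = 3.866×10^-21 J, so ΔE = (4² − 3²)E_1 = 2.706×10^-20 J.
λ = hc/ΔE = (6.63×10^-34·3.00×10^8)/2.706×10^-20 = 7.35×10^-6 m = 7.35×10^3 nm.

λ = 7.35×10^3 nm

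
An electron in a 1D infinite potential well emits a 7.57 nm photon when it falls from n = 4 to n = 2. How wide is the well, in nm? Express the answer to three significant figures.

L = 0.166 nm

The photon carries ΔE = hc/λ = 6.626×10^-34·2.998×10^8/7.57×10^-9 m = 2.624×10^-17 J.
Since ΔE = (4² − 2²)E_1, E_1 = 2.187×10^-18 J, and L = h/√(8m_eE_1) = 1.66×10^-10 m = 0.166 nm.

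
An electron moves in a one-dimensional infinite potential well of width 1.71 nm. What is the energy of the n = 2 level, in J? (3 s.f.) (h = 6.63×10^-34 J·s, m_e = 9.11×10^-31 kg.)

E_2 = 8.25×10^-20 J

For an infinite well E_n = n²h²/(8m_eL²), so E_1 = h²/(8m_eL²) = (6.63×10^-34)²/(8·9.11×10^-31·(1.71×10^-9 m)²) = 2.063×10^-20 J.
Then E_2 = 2²·E_1 = 4·2.063×10^-20 J = 8.25×10^-20 J.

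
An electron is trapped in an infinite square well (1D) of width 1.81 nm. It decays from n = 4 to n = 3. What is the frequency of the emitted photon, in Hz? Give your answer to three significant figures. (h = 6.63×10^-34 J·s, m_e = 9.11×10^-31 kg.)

E_1 = h²/(8m_eL²) = 1.841×10^-20 J and ΔE = (4² − 3²)E_1 = 1.289×10^-19 J.
f = ΔE/h = 1.289×10^-19/6.63×10^-34 = 1.94×10^14 Hz.

f = 1.94×10^14 Hz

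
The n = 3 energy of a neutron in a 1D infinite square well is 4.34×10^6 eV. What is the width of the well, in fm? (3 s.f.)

From E_n = n²h²/(8m_nL²), L = n·h/√(8m_nE_n).
E_3 = 4.34×10^6 eV = 6.953×10^-13 J, so L = 3·6.626×10^-34/√(8·1.675×10^-27·6.953×10^-13) = 2.06×10^-14 m = 20.6 fm.

L = 20.6 fm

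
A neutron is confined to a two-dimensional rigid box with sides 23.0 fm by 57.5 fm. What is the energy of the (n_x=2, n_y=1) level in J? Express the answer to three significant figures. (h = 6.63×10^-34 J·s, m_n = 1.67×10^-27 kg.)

For a 2D rectangular well E = (h²/8m_n)·Σ n_i²/L_i² = (6.63×10^-34)²/(8·1.67×10^-27) · [2²/(23.0 fm)² + 1²/(57.5 fm)²].
Evaluating gives E = 2.59×10^-13 J.

E = 2.59×10^-13 J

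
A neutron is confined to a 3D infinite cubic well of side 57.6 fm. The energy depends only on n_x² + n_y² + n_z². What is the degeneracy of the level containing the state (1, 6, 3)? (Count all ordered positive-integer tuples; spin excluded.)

degeneracy = 6

The level has n_x² + n_y² + n_z² = 46. The ordered positive-integer solutions are (1, 3, 6), (1, 6, 3), (3, 1, 6), (3, 6, 1), (6, 1, 3), (6, 3, 1).
That gives 6 states.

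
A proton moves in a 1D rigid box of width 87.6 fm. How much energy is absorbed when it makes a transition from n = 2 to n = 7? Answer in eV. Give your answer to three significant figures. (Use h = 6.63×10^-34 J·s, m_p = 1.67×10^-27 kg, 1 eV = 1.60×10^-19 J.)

E_1 = h²/(8m_pL²) = 4.288×10^-15 J.
|ΔE| = |2² − 7²|·E_1 = 45·4.288×10^-15 J = 1.930×10^-13 J = 1.21×10^6 eV.

|ΔE| = 1.21×10^6 eV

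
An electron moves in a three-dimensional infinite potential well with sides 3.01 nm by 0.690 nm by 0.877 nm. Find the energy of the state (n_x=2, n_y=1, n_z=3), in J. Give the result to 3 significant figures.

E = 8.58×10^-19 J

For a 3D rectangular well E = (h²/8m_e)·Σ n_i²/L_i² = (6.626×10^-34)²/(8·9.109×10^-31) · [2²/(3.01 nm)² + 1²/(0.690 nm)² + 3²/(0.877 nm)²].
Evaluating gives E = 8.58×10^-19 J.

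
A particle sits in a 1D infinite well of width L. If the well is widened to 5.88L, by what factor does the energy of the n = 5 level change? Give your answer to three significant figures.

0.0289

E_n ∝ 1/L², so the energy scales by 1/5.88² = 0.0289.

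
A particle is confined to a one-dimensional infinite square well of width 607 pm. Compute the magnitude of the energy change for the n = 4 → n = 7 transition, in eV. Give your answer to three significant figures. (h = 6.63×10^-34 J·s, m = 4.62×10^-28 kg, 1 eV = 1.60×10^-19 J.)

E_1 = h²/(8mL²) = 3.228×10^-22 J.
|ΔE| = |4² − 7²|·E_1 = 33·3.228×10^-22 J = 1.065×10^-20 J = 0.0666 eV.

|ΔE| = 0.0666 eV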